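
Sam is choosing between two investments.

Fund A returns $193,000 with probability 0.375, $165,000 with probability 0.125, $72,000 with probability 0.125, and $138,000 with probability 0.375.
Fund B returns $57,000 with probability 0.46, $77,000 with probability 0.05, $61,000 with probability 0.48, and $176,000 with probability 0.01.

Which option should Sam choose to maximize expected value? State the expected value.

Fund A ($153,750)

Fund A = 0.375 × 193000 + 0.125 × 165000 + 0.125 × 72000 + 0.375 × 138000 = 72375 + 20625 + 9000 + 51750 = 153750
Fund B = 0.46 × 57000 + 0.05 × 77000 + 0.48 × 61000 + 0.01 × 176000 = 26220 + 3850 + 29280 + 1760 = 61110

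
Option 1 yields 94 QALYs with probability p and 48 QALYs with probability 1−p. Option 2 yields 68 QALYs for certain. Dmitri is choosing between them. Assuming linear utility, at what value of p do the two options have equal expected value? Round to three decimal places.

p·94 + (1−p)·48 = 68
46p + 48 = 68
p = (68 − 48) / 46

p = 0.435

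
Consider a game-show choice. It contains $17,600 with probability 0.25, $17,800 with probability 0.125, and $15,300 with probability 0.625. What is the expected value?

EV = 0.25 × 17600 + 0.125 × 17800 + 0.625 × 15300 = 4400 + 2225 + 9562.5 = 16187.5

$16,187.50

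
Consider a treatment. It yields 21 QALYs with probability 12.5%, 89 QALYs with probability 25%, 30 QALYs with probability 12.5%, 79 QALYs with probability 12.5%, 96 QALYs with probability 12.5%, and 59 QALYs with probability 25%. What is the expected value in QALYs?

EV = 0.125 × 21 + 0.25 × 89 + 0.125 × 30 + 0.125 × 79 + 0.125 × 96 + 0.25 × 59 = 2.625 + 22.25 + 3.75 + 9.875 + 12 + 14.75 = 65.25

65.25 QALYs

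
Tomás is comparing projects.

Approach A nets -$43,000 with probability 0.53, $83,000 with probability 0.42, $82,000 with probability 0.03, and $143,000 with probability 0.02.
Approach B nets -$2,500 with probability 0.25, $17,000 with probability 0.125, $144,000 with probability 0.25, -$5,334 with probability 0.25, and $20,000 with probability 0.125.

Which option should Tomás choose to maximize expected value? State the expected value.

Approach A = 0.53 × (-43000) + 0.42 × 83000 + 0.03 × 82000 + 0.02 × 143000 = -22790 + 34860 + 2460 + 2860 = 17390
Approach B = 0.25 × (-2500) + 0.125 × 17000 + 0.25 × 144000 + 0.25 × (-5334) + 0.125 × 20000 = -625 + 2125 + 36000 − 1333.5 + 2500 = 38666.5

Approach B ($38,666.50)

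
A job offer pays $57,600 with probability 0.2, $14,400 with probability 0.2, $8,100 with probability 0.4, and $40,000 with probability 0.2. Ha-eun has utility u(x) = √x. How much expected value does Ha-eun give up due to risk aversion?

$3,736

E[u] = 0.2·√57600 + 0.2·√14400 + 0.4·√8100 + 0.2·√40000 = 0.2·240 + 0.2·120 + 0.4·90 + 0.2·200 = 148
CE = (148)² = 21904
Risk premium = EV − CE = 25640 − 21904 = 3736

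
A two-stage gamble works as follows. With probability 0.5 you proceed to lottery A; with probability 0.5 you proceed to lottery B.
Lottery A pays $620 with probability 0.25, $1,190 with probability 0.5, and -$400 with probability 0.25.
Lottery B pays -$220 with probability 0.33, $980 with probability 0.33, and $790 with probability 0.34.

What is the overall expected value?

$584.70

EV(A) = 0.25 × 620 + 0.5 × 1190 + 0.25 × (-400) = 155 + 595 − 100 = 650
EV(B) = 0.33 × (-220) + 0.33 × 980 + 0.34 × 790 = -72.6 + 323.4 + 268.6 = 519.4
Overall = 0.5 × 650 + 0.5 × 519.4 = 325 + 259.7 = 584.7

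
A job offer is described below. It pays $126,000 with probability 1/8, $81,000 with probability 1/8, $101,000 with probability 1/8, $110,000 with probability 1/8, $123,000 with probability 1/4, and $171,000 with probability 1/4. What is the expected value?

$125,750

EV = 1/8 × 126000 + 1/8 × 81000 + 1/8 × 101000 + 1/8 × 110000 + 1/4 × 123000 + 1/4 × 171000 = 15750 + 10125 + 12625 + 13750 + 30750 + 42750 = 125750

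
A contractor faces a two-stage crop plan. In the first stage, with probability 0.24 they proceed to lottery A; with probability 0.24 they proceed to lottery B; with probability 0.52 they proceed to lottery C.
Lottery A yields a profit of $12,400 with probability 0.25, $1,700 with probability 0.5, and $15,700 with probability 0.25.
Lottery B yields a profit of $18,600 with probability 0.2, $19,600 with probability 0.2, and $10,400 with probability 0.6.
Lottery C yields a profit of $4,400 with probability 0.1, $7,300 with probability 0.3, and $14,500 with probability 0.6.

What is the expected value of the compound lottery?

EV(A) = 0.25 × 12400 + 0.5 × 1700 + 0.25 × 15700 = 3100 + 850 + 3925 = 7875
EV(B) = 0.2 × 18600 + 0.2 × 19600 + 0.6 × 10400 = 3720 + 3920 + 6240 = 13880
EV(C) = 0.1 × 4400 + 0.3 × 7300 + 0.6 × 14500 = 440 + 2190 + 8700 = 11330
Overall = 0.24 × 7875 + 0.24 × 13880 + 0.52 × 11330 = 1890 + 3331.2 + 5891.6 = 11112.8

$11,112.80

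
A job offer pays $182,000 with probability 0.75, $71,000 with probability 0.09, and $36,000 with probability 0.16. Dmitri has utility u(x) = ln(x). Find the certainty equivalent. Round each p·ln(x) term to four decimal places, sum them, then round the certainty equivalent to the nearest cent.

$129,017.07

E[u] = 0.75·ln(182000) + 0.09·ln(71000) + 0.16·ln(36000) = 9.0838 + 1.0053 + 1.6786 = 11.7677
CE = e^11.7677 ≈ 129017.07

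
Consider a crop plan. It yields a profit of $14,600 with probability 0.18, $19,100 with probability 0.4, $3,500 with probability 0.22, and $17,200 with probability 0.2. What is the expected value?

EV = 0.18 × 14600 + 0.4 × 19100 + 0.22 × 3500 + 0.2 × 17200 = 2628 + 7640 + 770 + 3440 = 14478

$14,478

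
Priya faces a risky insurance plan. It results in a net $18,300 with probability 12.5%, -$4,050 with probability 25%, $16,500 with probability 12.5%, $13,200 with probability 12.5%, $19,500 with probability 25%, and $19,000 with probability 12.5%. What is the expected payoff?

EV = 0.125 × 18300 + 0.25 × (-4050) + 0.125 × 16500 + 0.125 × 13200 + 0.25 × 19500 + 0.125 × 19000 = 2287.5 − 1012.5 + 2062.5 + 1650 + 4875 + 2375 = 12237.5

$12,237.50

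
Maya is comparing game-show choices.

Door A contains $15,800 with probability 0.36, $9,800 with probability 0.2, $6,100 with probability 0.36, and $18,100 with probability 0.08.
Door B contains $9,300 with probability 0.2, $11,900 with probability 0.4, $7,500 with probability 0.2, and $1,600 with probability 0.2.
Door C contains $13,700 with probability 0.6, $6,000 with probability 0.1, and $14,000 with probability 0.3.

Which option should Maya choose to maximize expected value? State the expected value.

Door C ($13,020)

Door A = 0.36 × 15800 + 0.2 × 9800 + 0.36 × 6100 + 0.08 × 18100 = 5688 + 1960 + 2196 + 1448 = 11292
Door B = 0.2 × 9300 + 0.4 × 11900 + 0.2 × 7500 + 0.2 × 1600 = 1860 + 4760 + 1500 + 320 = 8440
Door C = 0.6 × 13700 + 0.1 × 6000 + 0.3 × 14000 = 8220 + 600 + 4200 = 13020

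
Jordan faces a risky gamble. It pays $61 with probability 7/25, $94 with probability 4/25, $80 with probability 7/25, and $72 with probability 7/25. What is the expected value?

$74.68

EV = 7/25 × 61 + 4/25 × 94 + 7/25 × 80 + 7/25 × 72 = 17.08 + 15.04 + 22.4 + 20.16 = 74.68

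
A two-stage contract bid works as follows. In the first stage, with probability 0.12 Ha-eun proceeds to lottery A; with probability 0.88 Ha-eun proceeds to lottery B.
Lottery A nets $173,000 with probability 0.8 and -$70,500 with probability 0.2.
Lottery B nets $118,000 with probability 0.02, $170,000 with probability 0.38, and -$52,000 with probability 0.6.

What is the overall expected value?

$46,384.80

EV(A) = 0.8 × 173000 + 0.2 × (-70500) = 138400 − 14100 = 124300
EV(B) = 0.02 × 118000 + 0.38 × 170000 + 0.6 × (-52000) = 2360 + 64600 − 31200 = 35760
Overall = 0.12 × 124300 + 0.88 × 35760 = 14916 + 31468.8 = 46384.8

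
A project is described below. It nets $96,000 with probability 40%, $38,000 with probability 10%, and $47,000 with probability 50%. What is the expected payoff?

EV = 0.4 × 96000 + 0.1 × 38000 + 0.5 × 47000 = 38400 + 3800 + 23500 = 65700

$65,700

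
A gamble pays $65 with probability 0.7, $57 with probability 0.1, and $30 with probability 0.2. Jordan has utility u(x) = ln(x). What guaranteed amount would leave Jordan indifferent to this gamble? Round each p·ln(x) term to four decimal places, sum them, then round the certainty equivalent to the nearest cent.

E[u] = 0.7·ln(65) + 0.1·ln(57) + 0.2·ln(30) = 2.9221 + 0.4043 + 0.6802 = 4.0066
CE = e^4.0066 ≈ 54.96

$54.96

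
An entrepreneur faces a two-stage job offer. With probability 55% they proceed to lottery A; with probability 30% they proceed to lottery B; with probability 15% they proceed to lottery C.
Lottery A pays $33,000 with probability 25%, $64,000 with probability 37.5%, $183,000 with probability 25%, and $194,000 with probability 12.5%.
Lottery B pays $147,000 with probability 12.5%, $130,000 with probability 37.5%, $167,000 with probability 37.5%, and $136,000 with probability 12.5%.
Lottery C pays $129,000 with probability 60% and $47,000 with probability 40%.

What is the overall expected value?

EV(A) = 0.25 × 33000 + 0.375 × 64000 + 0.25 × 183000 + 0.125 × 194000 = 8250 + 24000 + 45750 + 24250 = 102250
EV(B) = 0.125 × 147000 + 0.375 × 130000 + 0.375 × 167000 + 0.125 × 136000 = 18375 + 48750 + 62625 + 17000 = 146750
EV(C) = 0.6 × 129000 + 0.4 × 47000 = 77400 + 18800 = 96200
Overall = 0.55 × 102250 + 0.3 × 146750 + 0.15 × 96200 = 56237.5 + 44025 + 14430 = 114692.5

$114,692.50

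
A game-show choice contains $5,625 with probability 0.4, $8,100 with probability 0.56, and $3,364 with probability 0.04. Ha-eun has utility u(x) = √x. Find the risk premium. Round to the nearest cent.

$77.96

E[u] = 0.4·√5625 + 0.56·√8100 + 0.04·√3364 = 0.4·75 + 0.56·90 + 0.04·58 = 82.72
CE = (82.72)² = 6842.5984
Risk premium = EV − CE = 6920.56 − 6842.5984 = 77.9616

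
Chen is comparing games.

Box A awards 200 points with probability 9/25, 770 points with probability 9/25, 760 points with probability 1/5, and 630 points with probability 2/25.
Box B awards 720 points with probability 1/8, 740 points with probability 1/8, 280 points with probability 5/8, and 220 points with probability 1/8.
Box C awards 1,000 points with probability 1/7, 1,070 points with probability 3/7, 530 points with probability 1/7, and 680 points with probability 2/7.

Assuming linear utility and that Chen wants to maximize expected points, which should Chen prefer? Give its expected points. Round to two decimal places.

Box C (871.43 points)

Box A = 9/25 × 200 + 9/25 × 770 + 1/5 × 760 + 2/25 × 630 = 72 + 277.2 + 152 + 50.4 = 551.6
Box B = 1/8 × 720 + 1/8 × 740 + 5/8 × 280 + 1/8 × 220 = 90 + 92.5 + 175 + 27.5 = 385
Box C = 1/7 × 1000 + 3/7 × 1070 + 1/7 × 530 + 2/7 × 680 = 142.8571 + 458.5714 + 75.7143 + 194.2857 = 871.4286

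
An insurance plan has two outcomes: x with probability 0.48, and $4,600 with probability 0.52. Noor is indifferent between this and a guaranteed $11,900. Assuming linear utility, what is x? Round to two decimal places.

0.48·x + 0.52·4600 = 11900
0.48·x = 11900 − 2392 = 9508
x = 9508 / 0.48 = 19808.3333

x = $19,808.33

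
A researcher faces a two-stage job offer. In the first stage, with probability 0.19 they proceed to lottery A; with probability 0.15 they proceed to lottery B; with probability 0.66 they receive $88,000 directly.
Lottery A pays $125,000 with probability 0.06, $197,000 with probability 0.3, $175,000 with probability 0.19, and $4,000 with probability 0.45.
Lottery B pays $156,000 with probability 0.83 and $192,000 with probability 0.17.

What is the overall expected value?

EV(A) = 0.06 × 125000 + 0.3 × 197000 + 0.19 × 175000 + 0.45 × 4000 = 7500 + 59100 + 33250 + 1800 = 101650
EV(B) = 0.83 × 156000 + 0.17 × 192000 = 129480 + 32640 = 162120
Branch C: 88000 (certain)
Overall = 0.19 × 101650 + 0.15 × 162120 + 0.66 × 88000 = 19313.5 + 24318 + 58080 = 101711.5

$101,711.50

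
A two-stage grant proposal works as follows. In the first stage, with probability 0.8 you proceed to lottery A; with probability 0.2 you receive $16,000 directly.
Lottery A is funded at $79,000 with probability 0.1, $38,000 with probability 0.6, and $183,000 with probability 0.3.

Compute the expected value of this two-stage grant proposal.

$71,680

EV(A) = 0.1 × 79000 + 0.6 × 38000 + 0.3 × 183000 = 7900 + 22800 + 54900 = 85600
Branch B: 16000 (certain)
Overall = 0.8 × 85600 + 0.2 × 16000 = 68480 + 3200 = 71680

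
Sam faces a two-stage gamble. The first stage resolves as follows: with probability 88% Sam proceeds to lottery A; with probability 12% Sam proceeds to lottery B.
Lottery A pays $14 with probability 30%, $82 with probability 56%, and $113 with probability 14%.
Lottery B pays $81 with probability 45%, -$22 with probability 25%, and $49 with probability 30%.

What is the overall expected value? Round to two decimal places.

EV(A) = 0.3 × 14 + 0.56 × 82 + 0.14 × 113 = 4.2 + 45.92 + 15.82 = 65.94
EV(B) = 0.45 × 81 + 0.25 × (-22) + 0.3 × 49 = 36.45 − 5.5 + 14.7 = 45.65
Overall = 0.88 × 65.94 + 0.12 × 45.65 = 58.0272 + 5.478 = 63.5052

$63.51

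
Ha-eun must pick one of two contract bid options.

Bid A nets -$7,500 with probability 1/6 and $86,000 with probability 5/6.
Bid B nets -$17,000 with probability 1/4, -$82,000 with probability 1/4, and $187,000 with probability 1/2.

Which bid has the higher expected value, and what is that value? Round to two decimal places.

Bid A ($70,416.67)

Bid A = 1/6 × (-7500) + 5/6 × 86000 = -1250 + 71666.6667 = 70416.6667
Bid B = 1/4 × (-17000) + 1/4 × (-82000) + 1/2 × 187000 = -4250 − 20500 + 93500 = 68750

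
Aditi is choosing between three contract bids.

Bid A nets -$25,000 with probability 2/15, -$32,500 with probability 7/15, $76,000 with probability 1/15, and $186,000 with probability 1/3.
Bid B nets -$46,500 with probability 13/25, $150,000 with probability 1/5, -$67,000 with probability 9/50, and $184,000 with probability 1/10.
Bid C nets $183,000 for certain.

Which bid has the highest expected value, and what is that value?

Bid A = 2/15 × (-25000) + 7/15 × (-32500) + 1/15 × 76000 + 1/3 × 186000 = -3333.3333 − 15166.6667 + 5066.6667 + 62000 = 48566.6667
Bid B = 13/25 × (-46500) + 1/5 × 150000 + 9/50 × (-67000) + 1/10 × 184000 = -24180 + 30000 − 12060 + 18400 = 12160
Bid C: 183000 (certain)

Bid C ($183,000)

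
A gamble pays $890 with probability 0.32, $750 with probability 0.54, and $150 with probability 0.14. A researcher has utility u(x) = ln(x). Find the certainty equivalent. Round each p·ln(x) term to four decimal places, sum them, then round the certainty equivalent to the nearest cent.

E[u] = 0.32·ln(890) + 0.54·ln(750) + 0.14·ln(150) = 2.1732 + 3.5748 + 0.7015 = 6.4495
CE = e^6.4495 ≈ 632.39

$632.39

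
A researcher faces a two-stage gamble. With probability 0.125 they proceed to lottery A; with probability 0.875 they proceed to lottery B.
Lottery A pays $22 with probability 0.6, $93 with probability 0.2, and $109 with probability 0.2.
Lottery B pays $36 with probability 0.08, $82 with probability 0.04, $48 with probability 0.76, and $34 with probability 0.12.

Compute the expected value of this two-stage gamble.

EV(A) = 0.6 × 22 + 0.2 × 93 + 0.2 × 109 = 13.2 + 18.6 + 21.8 = 53.6
EV(B) = 0.08 × 36 + 0.04 × 82 + 0.76 × 48 + 0.12 × 34 = 2.88 + 3.28 + 36.48 + 4.08 = 46.72
Overall = 0.125 × 53.6 + 0.875 × 46.72 = 6.7 + 40.88 = 47.58

$47.58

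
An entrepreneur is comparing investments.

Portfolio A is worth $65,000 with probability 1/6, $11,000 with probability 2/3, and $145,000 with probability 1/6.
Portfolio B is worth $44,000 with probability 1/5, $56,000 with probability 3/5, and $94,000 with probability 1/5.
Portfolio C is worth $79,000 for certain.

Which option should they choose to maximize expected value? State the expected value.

Portfolio A = 1/6 × 65000 + 2/3 × 11000 + 1/6 × 145000 = 10833.3333 + 7333.3333 + 24166.6667 = 42333.3333
Portfolio B = 1/5 × 44000 + 3/5 × 56000 + 1/5 × 94000 = 8800 + 33600 + 18800 = 61200
Portfolio C: 79000 (certain)

Portfolio C ($79,000)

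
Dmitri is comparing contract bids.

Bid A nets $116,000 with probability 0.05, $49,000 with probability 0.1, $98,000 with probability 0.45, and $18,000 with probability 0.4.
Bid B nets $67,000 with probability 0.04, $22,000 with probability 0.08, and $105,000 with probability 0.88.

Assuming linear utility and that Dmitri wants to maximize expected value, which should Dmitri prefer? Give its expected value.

Bid B ($96,840)

Bid A = 0.05 × 116000 + 0.1 × 49000 + 0.45 × 98000 + 0.4 × 18000 = 5800 + 4900 + 44100 + 7200 = 62000
Bid B = 0.04 × 67000 + 0.08 × 22000 + 0.88 × 105000 = 2680 + 1760 + 92400 = 96840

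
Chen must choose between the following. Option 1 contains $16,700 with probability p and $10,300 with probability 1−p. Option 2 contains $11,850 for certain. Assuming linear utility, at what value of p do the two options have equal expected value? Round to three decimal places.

p = 0.242

p·16700 + (1−p)·10300 = 11850
6400p + 10300 = 11850
p = (11850 − 10300) / 6400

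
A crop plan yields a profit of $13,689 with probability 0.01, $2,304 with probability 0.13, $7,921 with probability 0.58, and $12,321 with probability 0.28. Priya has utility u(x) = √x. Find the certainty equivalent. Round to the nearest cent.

$8,119.81

E[u] = 0.01·√13689 + 0.13·√2304 + 0.58·√7921 + 0.28·√12321 = 0.01·117 + 0.13·48 + 0.58·89 + 0.28·111 = 90.11
CE = (90.11)² = 8119.8121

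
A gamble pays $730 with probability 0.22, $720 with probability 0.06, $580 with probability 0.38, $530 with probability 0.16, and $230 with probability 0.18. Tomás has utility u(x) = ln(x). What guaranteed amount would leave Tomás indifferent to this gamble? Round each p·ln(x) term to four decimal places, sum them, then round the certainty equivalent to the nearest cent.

E[u] = 0.22·ln(730) + 0.06·ln(720) + 0.38·ln(580) + 0.16·ln(530) + 0.18·ln(230) = 1.4505 + 0.3948 + 2.4180 + 1.0037 + 0.9789 = 6.2459
CE = e^6.2459 ≈ 515.89

$515.89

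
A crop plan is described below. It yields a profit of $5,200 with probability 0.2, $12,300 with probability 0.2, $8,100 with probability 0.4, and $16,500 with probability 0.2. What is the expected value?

$10,040

EV = 0.2 × 5200 + 0.2 × 12300 + 0.4 × 8100 + 0.2 × 16500 = 1040 + 2460 + 3240 + 3300 = 10040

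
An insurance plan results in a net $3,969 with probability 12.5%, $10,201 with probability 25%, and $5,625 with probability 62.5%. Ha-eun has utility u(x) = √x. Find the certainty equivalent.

$6,400

E[u] = 0.125·√3969 + 0.25·√10201 + 0.625·√5625 = 0.125·63 + 0.25·101 + 0.625·75 = 80
CE = (80)² = 6400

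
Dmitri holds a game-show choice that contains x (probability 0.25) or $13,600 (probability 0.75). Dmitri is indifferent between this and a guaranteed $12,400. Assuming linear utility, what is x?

x = $8,800

0.25·x + 0.75·13600 = 12400
0.25·x = 12400 − 10200 = 2200
x = 2200 / 0.25 = 8800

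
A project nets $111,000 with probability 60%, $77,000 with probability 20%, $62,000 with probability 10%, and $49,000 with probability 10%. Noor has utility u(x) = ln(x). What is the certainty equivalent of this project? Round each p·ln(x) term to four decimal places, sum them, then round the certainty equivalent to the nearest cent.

E[u] = 0.6·ln(111000) + 0.2·ln(77000) + 0.1·ln(62000) + 0.1·ln(49000) = 6.9704 + 2.2503 + 1.1035 + 1.0800 = 11.4042
CE = e^11.4042 ≈ 89697.66

$89,697.66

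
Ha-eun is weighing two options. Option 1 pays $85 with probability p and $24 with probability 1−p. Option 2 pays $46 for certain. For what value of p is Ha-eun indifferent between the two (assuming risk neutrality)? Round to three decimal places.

p·85 + (1−p)·24 = 46
61p + 24 = 46
p = (46 − 24) / 61

p = 0.361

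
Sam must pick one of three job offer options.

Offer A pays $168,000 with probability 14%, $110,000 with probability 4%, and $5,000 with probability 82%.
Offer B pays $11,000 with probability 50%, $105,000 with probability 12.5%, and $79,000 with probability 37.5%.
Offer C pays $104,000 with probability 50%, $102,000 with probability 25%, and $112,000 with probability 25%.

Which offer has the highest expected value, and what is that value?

Offer C ($105,500)

Offer A = 0.14 × 168000 + 0.04 × 110000 + 0.82 × 5000 = 23520 + 4400 + 4100 = 32020
Offer B = 0.5 × 11000 + 0.125 × 105000 + 0.375 × 79000 = 5500 + 13125 + 29625 = 48250
Offer C = 0.5 × 104000 + 0.25 × 102000 + 0.25 × 112000 = 52000 + 25500 + 28000 = 105500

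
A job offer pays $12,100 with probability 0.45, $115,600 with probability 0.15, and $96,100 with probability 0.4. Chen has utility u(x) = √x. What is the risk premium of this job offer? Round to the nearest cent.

E[u] = 0.45·√12100 + 0.15·√115600 + 0.4·√96100 = 0.45·110 + 0.15·340 + 0.4·310 = 224.5
CE = (224.5)² = 50400.25
Risk premium = EV − CE = 61225 − 50400.25 = 10824.75

$10,824.75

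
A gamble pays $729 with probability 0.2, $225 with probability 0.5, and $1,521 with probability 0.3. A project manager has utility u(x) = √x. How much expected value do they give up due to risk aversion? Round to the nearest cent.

E[u] = 0.2·√729 + 0.5·√225 + 0.3·√1521 = 0.2·27 + 0.5·15 + 0.3·39 = 24.6
CE = (24.6)² = 605.16
Risk premium = EV − CE = 714.6 − 605.16 = 109.44

$109.44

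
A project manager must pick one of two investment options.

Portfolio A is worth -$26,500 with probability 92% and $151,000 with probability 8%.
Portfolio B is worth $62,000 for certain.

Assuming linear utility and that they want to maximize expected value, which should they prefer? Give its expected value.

Portfolio B ($62,000)

Portfolio A = 0.92 × (-26500) + 0.08 × 151000 = -24380 + 12080 = -12300
Portfolio B: 62000 (certain)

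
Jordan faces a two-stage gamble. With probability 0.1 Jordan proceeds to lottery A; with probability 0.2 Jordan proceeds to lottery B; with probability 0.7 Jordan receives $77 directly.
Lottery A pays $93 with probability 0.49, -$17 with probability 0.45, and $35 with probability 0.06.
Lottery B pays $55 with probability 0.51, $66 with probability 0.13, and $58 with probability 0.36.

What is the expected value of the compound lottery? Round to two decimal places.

$69.40

EV(A) = 0.49 × 93 + 0.45 × (-17) + 0.06 × 35 = 45.57 − 7.65 + 2.1 = 40.02
EV(B) = 0.51 × 55 + 0.13 × 66 + 0.36 × 58 = 28.05 + 8.58 + 20.88 = 57.51
Branch C: 77 (certain)
Overall = 0.1 × 40.02 + 0.2 × 57.51 + 0.7 × 77 = 4.002 + 11.502 + 53.9 = 69.404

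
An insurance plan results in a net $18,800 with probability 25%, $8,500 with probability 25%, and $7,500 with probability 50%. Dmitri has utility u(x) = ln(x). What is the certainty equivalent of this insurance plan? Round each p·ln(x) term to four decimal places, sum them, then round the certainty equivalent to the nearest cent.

E[u] = 0.25·ln(18800) + 0.25·ln(8500) + 0.5·ln(7500) = 2.4604 + 2.2620 + 4.4613 = 9.1837
CE = e^9.1837 ≈ 9737.11

$9,737.11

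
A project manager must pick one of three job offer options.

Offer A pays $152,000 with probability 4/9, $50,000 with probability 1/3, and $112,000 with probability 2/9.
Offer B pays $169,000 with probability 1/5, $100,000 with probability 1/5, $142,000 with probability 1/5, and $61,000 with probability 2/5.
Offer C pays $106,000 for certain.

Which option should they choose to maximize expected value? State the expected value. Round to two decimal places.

Offer A = 4/9 × 152000 + 1/3 × 50000 + 2/9 × 112000 = 67555.5556 + 16666.6667 + 24888.8889 = 109111.1111
Offer B = 1/5 × 169000 + 1/5 × 100000 + 1/5 × 142000 + 2/5 × 61000 = 33800 + 20000 + 28400 + 24400 = 106600
Offer C: 106000 (certain)

Offer A ($109,111.11)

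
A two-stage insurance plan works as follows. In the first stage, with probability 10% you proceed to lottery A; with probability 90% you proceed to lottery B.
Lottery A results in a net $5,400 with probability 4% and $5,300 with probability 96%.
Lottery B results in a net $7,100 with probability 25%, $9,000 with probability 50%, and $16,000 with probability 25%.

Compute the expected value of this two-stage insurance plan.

$9,777.90

EV(A) = 0.04 × 5400 + 0.96 × 5300 = 216 + 5088 = 5304
EV(B) = 0.25 × 7100 + 0.5 × 9000 + 0.25 × 16000 = 1775 + 4500 + 4000 = 10275
Overall = 0.1 × 5304 + 0.9 × 10275 = 530.4 + 9247.5 = 9777.9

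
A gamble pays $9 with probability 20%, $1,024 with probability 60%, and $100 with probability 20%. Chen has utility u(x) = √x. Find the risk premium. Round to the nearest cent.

$160.96

E[u] = 0.2·√9 + 0.6·√1024 + 0.2·√100 = 0.2·3 + 0.6·32 + 0.2·10 = 21.8
CE = (21.8)² = 475.24
Risk premium = EV − CE = 636.2 − 475.24 = 160.96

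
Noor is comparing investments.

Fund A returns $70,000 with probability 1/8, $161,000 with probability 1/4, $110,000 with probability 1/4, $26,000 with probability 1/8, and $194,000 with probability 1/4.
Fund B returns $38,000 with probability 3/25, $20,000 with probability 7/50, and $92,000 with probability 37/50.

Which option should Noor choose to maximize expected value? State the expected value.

Fund A ($128,250)

Fund A = 1/8 × 70000 + 1/4 × 161000 + 1/4 × 110000 + 1/8 × 26000 + 1/4 × 194000 = 8750 + 40250 + 27500 + 3250 + 48500 = 128250
Fund B = 3/25 × 38000 + 7/50 × 20000 + 37/50 × 92000 = 4560 + 2800 + 68080 = 75440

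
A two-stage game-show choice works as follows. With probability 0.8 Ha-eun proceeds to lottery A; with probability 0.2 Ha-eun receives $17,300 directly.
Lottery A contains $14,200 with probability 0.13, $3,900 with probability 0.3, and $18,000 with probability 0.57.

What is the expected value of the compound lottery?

$14,080.80

EV(A) = 0.13 × 14200 + 0.3 × 3900 + 0.57 × 18000 = 1846 + 1170 + 10260 = 13276
Branch B: 17300 (certain)
Overall = 0.8 × 13276 + 0.2 × 17300 = 10620.8 + 3460 = 14080.8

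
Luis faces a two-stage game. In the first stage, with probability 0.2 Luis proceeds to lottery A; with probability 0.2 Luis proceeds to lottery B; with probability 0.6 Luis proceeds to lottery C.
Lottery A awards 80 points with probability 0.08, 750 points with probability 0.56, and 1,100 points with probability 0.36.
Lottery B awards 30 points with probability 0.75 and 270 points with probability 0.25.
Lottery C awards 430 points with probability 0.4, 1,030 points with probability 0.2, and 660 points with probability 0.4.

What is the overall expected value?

567.68 points

EV(A) = 0.08 × 80 + 0.56 × 750 + 0.36 × 1100 = 6.4 + 420 + 396 = 822.4
EV(B) = 0.75 × 30 + 0.25 × 270 = 22.5 + 67.5 = 90
EV(C) = 0.4 × 430 + 0.2 × 1030 + 0.4 × 660 = 172 + 206 + 264 = 642
Overall = 0.2 × 822.4 + 0.2 × 90 + 0.6 × 642 = 164.48 + 18 + 385.2 = 567.68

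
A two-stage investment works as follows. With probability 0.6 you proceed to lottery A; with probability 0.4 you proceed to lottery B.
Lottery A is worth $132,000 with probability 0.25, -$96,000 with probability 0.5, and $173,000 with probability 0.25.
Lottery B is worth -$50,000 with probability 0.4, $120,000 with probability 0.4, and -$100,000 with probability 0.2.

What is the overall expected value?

EV(A) = 0.25 × 132000 + 0.5 × (-96000) + 0.25 × 173000 = 33000 − 48000 + 43250 = 28250
EV(B) = 0.4 × (-50000) + 0.4 × 120000 + 0.2 × (-100000) = -20000 + 48000 − 20000 = 8000
Overall = 0.6 × 28250 + 0.4 × 8000 = 16950 + 3200 = 20150

$20,150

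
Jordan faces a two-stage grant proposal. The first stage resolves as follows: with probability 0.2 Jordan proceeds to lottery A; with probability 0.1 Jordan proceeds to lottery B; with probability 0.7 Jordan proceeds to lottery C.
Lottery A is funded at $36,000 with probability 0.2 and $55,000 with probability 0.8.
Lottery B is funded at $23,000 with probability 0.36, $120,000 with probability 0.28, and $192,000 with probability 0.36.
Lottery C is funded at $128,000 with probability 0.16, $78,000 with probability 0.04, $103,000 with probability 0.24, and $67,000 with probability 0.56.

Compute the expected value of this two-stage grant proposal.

$81,428

EV(A) = 0.2 × 36000 + 0.8 × 55000 = 7200 + 44000 = 51200
EV(B) = 0.36 × 23000 + 0.28 × 120000 + 0.36 × 192000 = 8280 + 33600 + 69120 = 111000
EV(C) = 0.16 × 128000 + 0.04 × 78000 + 0.24 × 103000 + 0.56 × 67000 = 20480 + 3120 + 24720 + 37520 = 85840
Overall = 0.2 × 51200 + 0.1 × 111000 + 0.7 × 85840 = 10240 + 11100 + 60088 = 81428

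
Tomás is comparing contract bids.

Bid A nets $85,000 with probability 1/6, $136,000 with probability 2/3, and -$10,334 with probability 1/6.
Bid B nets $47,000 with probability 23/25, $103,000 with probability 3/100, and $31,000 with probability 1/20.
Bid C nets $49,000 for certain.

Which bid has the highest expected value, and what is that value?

Bid A ($103,111)

Bid A = 1/6 × 85000 + 2/3 × 136000 + 1/6 × (-10334) = 14166.6667 + 90666.6667 − 1722.3333 = 103111
Bid B = 23/25 × 47000 + 3/100 × 103000 + 1/20 × 31000 = 43240 + 3090 + 1550 = 47880
Bid C: 49000 (certain)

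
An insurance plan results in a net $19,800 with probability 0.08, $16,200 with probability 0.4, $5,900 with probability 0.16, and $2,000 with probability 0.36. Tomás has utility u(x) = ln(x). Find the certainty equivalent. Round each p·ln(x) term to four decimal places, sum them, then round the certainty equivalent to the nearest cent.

$6,595.22

E[u] = 0.08·ln(19800) + 0.4·ln(16200) + 0.16·ln(5900) + 0.36·ln(2000) = 0.7915 + 3.8771 + 1.3892 + 2.7363 = 8.7941
CE = e^8.7941 ≈ 6595.22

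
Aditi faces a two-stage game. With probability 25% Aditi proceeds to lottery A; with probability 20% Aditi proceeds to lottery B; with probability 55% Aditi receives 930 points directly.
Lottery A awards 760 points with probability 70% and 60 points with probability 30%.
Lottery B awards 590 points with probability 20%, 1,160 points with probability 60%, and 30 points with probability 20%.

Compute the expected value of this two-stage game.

EV(A) = 0.7 × 760 + 0.3 × 60 = 532 + 18 = 550
EV(B) = 0.2 × 590 + 0.6 × 1160 + 0.2 × 30 = 118 + 696 + 6 = 820
Branch C: 930 (certain)
Overall = 0.25 × 550 + 0.2 × 820 + 0.55 × 930 = 137.5 + 164 + 511.5 = 813

813 points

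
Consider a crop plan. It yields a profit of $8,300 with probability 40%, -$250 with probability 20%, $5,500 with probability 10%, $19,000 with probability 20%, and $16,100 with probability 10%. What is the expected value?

$9,230

EV = 0.4 × 8300 + 0.2 × (-250) + 0.1 × 5500 + 0.2 × 19000 + 0.1 × 16100 = 3320 − 50 + 550 + 3800 + 1610 = 9230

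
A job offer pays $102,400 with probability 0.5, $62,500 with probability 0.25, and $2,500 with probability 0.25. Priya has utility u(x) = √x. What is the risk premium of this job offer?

E[u] = 0.5·√102400 + 0.25·√62500 + 0.25·√2500 = 0.5·320 + 0.25·250 + 0.25·50 = 235
CE = (235)² = 55225
Risk premium = EV − CE = 67450 − 55225 = 12225

$12,225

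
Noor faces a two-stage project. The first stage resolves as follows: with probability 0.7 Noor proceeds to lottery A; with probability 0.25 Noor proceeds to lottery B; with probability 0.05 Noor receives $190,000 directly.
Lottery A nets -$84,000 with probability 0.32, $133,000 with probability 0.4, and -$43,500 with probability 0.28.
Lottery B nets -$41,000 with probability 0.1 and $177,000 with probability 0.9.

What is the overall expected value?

EV(A) = 0.32 × (-84000) + 0.4 × 133000 + 0.28 × (-43500) = -26880 + 53200 − 12180 = 14140
EV(B) = 0.1 × (-41000) + 0.9 × 177000 = -4100 + 159300 = 155200
Branch C: 190000 (certain)
Overall = 0.7 × 14140 + 0.25 × 155200 + 0.05 × 190000 = 9898 + 38800 + 9500 = 58198

$58,198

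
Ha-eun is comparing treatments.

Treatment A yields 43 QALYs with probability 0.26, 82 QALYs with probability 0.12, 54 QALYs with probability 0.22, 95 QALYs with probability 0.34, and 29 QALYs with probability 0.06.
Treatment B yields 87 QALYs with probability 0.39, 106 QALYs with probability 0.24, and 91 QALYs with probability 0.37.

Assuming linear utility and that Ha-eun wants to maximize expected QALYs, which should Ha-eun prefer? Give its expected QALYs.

Treatment B (93.04 QALYs)

Treatment A = 0.26 × 43 + 0.12 × 82 + 0.22 × 54 + 0.34 × 95 + 0.06 × 29 = 11.18 + 9.84 + 11.88 + 32.3 + 1.74 = 66.94
Treatment B = 0.39 × 87 + 0.24 × 106 + 0.37 × 91 = 33.93 + 25.44 + 33.67 = 93.04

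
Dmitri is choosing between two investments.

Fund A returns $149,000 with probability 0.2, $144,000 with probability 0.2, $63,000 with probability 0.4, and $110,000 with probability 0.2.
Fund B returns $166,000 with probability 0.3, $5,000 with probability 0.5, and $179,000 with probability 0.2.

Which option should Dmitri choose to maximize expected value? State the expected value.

Fund A = 0.2 × 149000 + 0.2 × 144000 + 0.4 × 63000 + 0.2 × 110000 = 29800 + 28800 + 25200 + 22000 = 105800
Fund B = 0.3 × 166000 + 0.5 × 5000 + 0.2 × 179000 = 49800 + 2500 + 35800 = 88100

Fund A ($105,800)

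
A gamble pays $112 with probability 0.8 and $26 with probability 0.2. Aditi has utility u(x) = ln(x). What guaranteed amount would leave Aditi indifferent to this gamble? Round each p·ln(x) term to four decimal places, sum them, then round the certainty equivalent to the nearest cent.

E[u] = 0.8·ln(112) + 0.2·ln(26) = 3.7748 + 0.6516 = 4.4264
CE = e^4.4264 ≈ 83.63

$83.63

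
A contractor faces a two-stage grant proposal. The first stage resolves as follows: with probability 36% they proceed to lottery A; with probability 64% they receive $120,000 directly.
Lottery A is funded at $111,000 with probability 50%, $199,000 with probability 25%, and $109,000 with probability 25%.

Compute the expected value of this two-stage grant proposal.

$124,500

EV(A) = 0.5 × 111000 + 0.25 × 199000 + 0.25 × 109000 = 55500 + 49750 + 27250 = 132500
Branch B: 120000 (certain)
Overall = 0.36 × 132500 + 0.64 × 120000 = 47700 + 76800 = 124500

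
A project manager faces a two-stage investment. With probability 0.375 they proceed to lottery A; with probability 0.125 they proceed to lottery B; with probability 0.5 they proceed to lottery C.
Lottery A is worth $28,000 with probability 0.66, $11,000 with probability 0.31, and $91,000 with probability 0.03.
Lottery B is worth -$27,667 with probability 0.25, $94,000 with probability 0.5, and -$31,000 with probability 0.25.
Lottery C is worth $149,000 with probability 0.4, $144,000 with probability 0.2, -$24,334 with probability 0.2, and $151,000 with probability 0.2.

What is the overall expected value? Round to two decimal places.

EV(A) = 0.66 × 28000 + 0.31 × 11000 + 0.03 × 91000 = 18480 + 3410 + 2730 = 24620
EV(B) = 0.25 × (-27667) + 0.5 × 94000 + 0.25 × (-31000) = -6916.75 + 47000 − 7750 = 32333.25
EV(C) = 0.4 × 149000 + 0.2 × 144000 + 0.2 × (-24334) + 0.2 × 151000 = 59600 + 28800 − 4866.8 + 30200 = 113733.2
Overall = 0.375 × 24620 + 0.125 × 32333.25 + 0.5 × 113733.2 = 9232.5 + 4041.65625 + 56866.6 = 70140.75625

$70,140.76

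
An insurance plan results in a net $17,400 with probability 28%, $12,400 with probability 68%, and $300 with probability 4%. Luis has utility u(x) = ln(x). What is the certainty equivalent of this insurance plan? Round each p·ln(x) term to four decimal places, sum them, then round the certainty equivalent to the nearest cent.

$11,748.72

E[u] = 0.28·ln(17400) + 0.68·ln(12400) + 0.04·ln(300) = 2.7340 + 6.4093 + 0.2282 = 9.3715
CE = e^9.3715 ≈ 11748.72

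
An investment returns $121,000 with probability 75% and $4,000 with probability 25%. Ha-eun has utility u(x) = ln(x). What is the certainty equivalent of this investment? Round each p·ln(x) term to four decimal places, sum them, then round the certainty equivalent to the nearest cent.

$51,596.03

E[u] = 0.75·ln(121000) + 0.25·ln(4000) = 8.7777 + 2.0735 = 10.8512
CE = e^10.8512 ≈ 51596.03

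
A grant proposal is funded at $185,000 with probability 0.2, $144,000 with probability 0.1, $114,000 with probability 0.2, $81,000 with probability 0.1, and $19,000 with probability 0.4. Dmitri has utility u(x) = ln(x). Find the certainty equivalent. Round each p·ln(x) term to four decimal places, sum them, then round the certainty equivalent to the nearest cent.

E[u] = 0.2·ln(185000) + 0.1·ln(144000) + 0.2·ln(114000) + 0.1·ln(81000) + 0.4·ln(19000) = 2.4256 + 1.1878 + 2.3288 + 1.1302 + 3.9409 = 11.0133
CE = e^11.0133 ≈ 60675.79

$60,675.79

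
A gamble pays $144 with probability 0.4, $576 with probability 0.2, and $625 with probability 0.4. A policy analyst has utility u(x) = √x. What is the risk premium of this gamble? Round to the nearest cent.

E[u] = 0.4·√144 + 0.2·√576 + 0.4·√625 = 0.4·12 + 0.2·24 + 0.4·25 = 19.6
CE = (19.6)² = 384.16
Risk premium = EV − CE = 422.8 − 384.16 = 38.64

$38.64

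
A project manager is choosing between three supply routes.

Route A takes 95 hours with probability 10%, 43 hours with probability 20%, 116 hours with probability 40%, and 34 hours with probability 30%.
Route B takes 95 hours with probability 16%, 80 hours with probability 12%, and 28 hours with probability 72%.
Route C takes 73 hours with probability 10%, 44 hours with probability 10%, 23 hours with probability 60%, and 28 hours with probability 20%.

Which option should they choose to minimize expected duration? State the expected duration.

Route A = 0.1 × 95 + 0.2 × 43 + 0.4 × 116 + 0.3 × 34 = 9.5 + 8.6 + 46.4 + 10.2 = 74.7
Route B = 0.16 × 95 + 0.12 × 80 + 0.72 × 28 = 15.2 + 9.6 + 20.16 = 44.96
Route C = 0.1 × 73 + 0.1 × 44 + 0.6 × 23 + 0.2 × 28 = 7.3 + 4.4 + 13.8 + 5.6 = 31.1

Route C (31.1 hours)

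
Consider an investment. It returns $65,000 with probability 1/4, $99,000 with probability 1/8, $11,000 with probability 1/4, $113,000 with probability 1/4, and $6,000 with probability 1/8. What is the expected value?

$60,375

EV = 1/4 × 65000 + 1/8 × 99000 + 1/4 × 11000 + 1/4 × 113000 + 1/8 × 6000 = 16250 + 12375 + 2750 + 28250 + 750 = 60375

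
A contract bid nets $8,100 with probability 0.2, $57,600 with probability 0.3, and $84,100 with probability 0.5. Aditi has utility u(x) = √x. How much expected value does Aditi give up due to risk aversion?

$5,725

E[u] = 0.2·√8100 + 0.3·√57600 + 0.5·√84100 = 0.2·90 + 0.3·240 + 0.5·290 = 235
CE = (235)² = 55225
Risk premium = EV − CE = 60950 − 55225 = 5725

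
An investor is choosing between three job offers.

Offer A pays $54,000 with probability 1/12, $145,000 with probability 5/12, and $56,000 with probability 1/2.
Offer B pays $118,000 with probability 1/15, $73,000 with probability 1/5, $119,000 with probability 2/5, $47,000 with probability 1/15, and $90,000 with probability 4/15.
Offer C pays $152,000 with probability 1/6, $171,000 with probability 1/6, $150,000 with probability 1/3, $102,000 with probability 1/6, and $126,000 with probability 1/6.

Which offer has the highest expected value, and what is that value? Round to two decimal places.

Offer C ($141,833.33)

Offer A = 1/12 × 54000 + 5/12 × 145000 + 1/2 × 56000 = 4500 + 60416.6667 + 28000 = 92916.6667
Offer B = 1/15 × 118000 + 1/5 × 73000 + 2/5 × 119000 + 1/15 × 47000 + 4/15 × 90000 = 7866.6667 + 14600 + 47600 + 3133.3333 + 24000 = 97200
Offer C = 1/6 × 152000 + 1/6 × 171000 + 1/3 × 150000 + 1/6 × 102000 + 1/6 × 126000 = 25333.3333 + 28500 + 50000 + 17000 + 21000 = 141833.3333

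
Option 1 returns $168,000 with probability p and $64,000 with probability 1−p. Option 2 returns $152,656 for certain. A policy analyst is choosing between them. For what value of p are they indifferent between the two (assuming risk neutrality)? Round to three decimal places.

p·168000 + (1−p)·64000 = 152656
104000p + 64000 = 152656
p = (152656 − 64000) / 104000

p = 0.852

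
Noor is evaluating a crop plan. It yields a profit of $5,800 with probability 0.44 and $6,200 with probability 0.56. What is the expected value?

EV = 0.44 × 5800 + 0.56 × 6200 = 2552 + 3472 = 6024

$6,024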